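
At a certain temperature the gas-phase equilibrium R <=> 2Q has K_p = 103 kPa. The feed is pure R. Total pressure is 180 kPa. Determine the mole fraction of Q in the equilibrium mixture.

y_Q = 0.523

Let X = conversion of R (basis 1 mol R); extent of reaction ξ = X.
Mole table: n_R = 1 − X; n_Q = 2X.
Summing: n_T = 1 + X.
Mole fractions y_i = n_i/n_T; K_p = p_Q^2 / (p_R) with p_i = y_i·P.
Substituting and setting equal to 103 kPa gives a polynomial in X; the root in (0,1) is X = 0.354.
Then n_Q = 0.708, n_T = 1.35, so y_Q = 0.523.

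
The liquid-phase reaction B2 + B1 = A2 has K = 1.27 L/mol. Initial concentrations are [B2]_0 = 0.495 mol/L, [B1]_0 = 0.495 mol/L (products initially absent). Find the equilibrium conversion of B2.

X = 0.304

Let X = conversion of B2; extent ξ = 0.495·X mol/L.
Concentrations: [B2] = 0.495 − 0.495X; [B1] = 0.495 − 0.495X; [A2] = 0.495X.
K = [A2] / ([B2] [B1]).
Equating to 1.27 L/mol: the physical root is X = 0.304.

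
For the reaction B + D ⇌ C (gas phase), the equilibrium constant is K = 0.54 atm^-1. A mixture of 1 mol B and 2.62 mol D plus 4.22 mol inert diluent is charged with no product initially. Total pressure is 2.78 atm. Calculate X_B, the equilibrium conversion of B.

Basis: 1 mol B initially; let X = conversion of B. Extent ξ = X.
Moles: n_B = 1 − X; n_D = 2.62 − X; n_C = X; n_I = 4.22 (inert).
Summing: n_T = 7.84 − X.
y_i = n_i/n_T, p_i = y_i·P. K = p_C / (p_B p_D).
This yields a degree-2 equation in X; solving on (0,1), X = 0.315.

X = 0.315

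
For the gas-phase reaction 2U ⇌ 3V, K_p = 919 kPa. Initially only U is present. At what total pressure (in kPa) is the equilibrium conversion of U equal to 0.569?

P = 353 kPa

Let X = conversion of U (basis 1 mol U); extent of reaction ξ = 0.5X.
Mole table: n_U = 1 − X; n_V = 1.5X.
n_T = Σnᵢ = 1 + 0.5X.
K_p = p_V^3 / (p_U^2) with p_i = (n_i/n_T)·P.
At X = 0.569: the mole-fraction product g(X) = Π y_i^ν_i = 2.606. Since K_p = g(X)·P^{1}, P = (K_p/g)^(1/1) = (919/2.606)^(1/1) = 353 kPa.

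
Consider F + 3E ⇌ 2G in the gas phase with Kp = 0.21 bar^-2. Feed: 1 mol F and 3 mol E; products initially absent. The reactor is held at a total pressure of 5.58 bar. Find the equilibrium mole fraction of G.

y_G = 0.350

Take 1 mol F as basis and let X be its fractional conversion, so ξ = X.
Moles: n_F = 1 − X; n_E = 3 − 3X; n_G = 2X.
Total moles n_T = 4 − 2X.
With p_i = (n_i/n_T)P, Kp = p_G^2 / (p_F p_E^3).
Substituting and setting equal to 0.21 bar^-2 gives a polynomial in X; the root in (0,1) is X = 0.519.
Then n_G = 1.04, n_T = 2.96, so y_G = 0.350.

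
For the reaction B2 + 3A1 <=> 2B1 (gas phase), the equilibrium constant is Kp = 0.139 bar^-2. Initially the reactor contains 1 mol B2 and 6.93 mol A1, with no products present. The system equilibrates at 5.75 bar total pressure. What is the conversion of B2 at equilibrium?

Let X = conversion of B2 (basis 1 mol B2); extent of reaction ξ = X.
Species balance: n_B2 = 1 − X; n_A1 = 6.93 − 3X; n_B1 = 2X.
Summing: n_T = 7.93 − 2X.
Mole fractions y_i = n_i/n_T; Kp = p_B1^2 / (p_B2 p_A1^3) with p_i = y_i·P.
Substituting and setting equal to 0.139 bar^-2 gives a polynomial in X; the root in (0,1) is X = 0.779.

X = 0.779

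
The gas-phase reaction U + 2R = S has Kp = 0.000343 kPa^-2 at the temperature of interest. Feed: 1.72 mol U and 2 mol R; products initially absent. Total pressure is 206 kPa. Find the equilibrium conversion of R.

Take 2 mol R as basis and let X be its fractional conversion, so ξ = X.
Mole table: n_U = 1.72 − X; n_R = 2 − 2X; n_S = X.
n_T = Σnᵢ = 3.72 − 2X.
y_i = n_i/n_T, p_i = y_i·P. Kp = p_S / (p_U p_R^2).
Setting this equal to 0.000343 kPa^-2 and taking the physical root (0 < X < 1) gives X = 0.745.

X = 0.745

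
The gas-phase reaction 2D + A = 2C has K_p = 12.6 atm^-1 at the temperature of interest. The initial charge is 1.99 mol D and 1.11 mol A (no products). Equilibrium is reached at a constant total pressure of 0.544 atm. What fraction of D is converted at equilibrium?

X = 0.551

Basis: 1.99 mol D initially; let X = conversion of D. Extent ξ = 0.995X.
Mole table: n_D = 1.99 − 1.99X; n_A = 1.11 − 0.995X; n_C = 1.99X.
n_T = Σnᵢ = 3.1 − 0.995X.
y_i = n_i/n_T, p_i = y_i·P. K_p = p_C^2 / (p_D^2 p_A).
Equating to 12.6 atm^-1 and solving on 0 < X < 1: X = 0.551.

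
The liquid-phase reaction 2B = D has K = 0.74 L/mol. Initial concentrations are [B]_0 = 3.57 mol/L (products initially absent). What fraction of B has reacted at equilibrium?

X = 0.649

Let X = conversion of B; extent ξ = 3.57X/2 mol/L.
Concentrations: [B] = 3.57 − 3.57X; [D] = 1.78X.
K = [D] / ([B]^2).
This equals 0.74 at X = 0.649 (the root in 0 < X < 1).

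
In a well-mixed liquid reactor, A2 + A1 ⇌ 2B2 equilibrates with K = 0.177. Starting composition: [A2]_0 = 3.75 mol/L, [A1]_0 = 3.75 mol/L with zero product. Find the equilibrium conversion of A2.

X = 0.174

Let X = conversion of A2; extent ξ = 3.75·X mol/L.
Concentrations: [A2] = 3.75 − 3.75X; [A1] = 3.75 − 3.75X; [B2] = 7.5X.
K = [B2]^2 / ([A2] [A1]).
This equals 0.177 at X = 0.174 (the root in 0 < X < 1).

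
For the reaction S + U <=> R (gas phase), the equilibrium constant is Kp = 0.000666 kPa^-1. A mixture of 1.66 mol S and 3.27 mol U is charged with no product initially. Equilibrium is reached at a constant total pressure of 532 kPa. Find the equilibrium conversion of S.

X = 0.185

Basis: 1.66 mol S initially; let X = conversion of S. Extent ξ = 1.66X.
At extent ξ: n_S = 1.66 − 1.66X; n_U = 3.27 − 1.66X; n_R = 1.66X.
n_T = Σnᵢ = 4.93 − 1.66X.
With p_i = (n_i/n_T)P, Kp = p_R / (p_S p_U).
This yields a degree-2 equation in X; solving on (0,1), X = 0.185.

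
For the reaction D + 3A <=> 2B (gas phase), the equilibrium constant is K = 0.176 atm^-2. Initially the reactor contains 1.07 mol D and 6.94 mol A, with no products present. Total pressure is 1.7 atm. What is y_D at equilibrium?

Basis: 1.07 mol D initially; let X = conversion of D. Extent ξ = 1.07X.
Species balance: n_D = 1.07 − 1.07X; n_A = 6.94 − 3.21X; n_B = 2.14X.
n_T = Σnᵢ = 8.01 − 2.14X.
Mole fractions y_i = n_i/n_T; K = p_B^2 / (p_D p_A^3) with p_i = y_i·P.
Equating to 0.176 atm^-2 and solving on 0 < X < 1: X = 0.460.
Then n_D = 0.578, n_T = 7.03, so y_D = 0.082.

y_D = 0.082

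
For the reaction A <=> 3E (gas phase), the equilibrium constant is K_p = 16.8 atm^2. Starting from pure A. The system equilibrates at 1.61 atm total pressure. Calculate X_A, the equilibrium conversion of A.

X = 0.731

Basis: 1 mol A initially; let X = conversion of A. Extent ξ = X.
Moles: n_A = 1 − X; n_E = 3X.
n_T = Σnᵢ = 1 + 2X.
Mole fractions y_i = n_i/n_T; K_p = p_E^3 / (p_A) with p_i = y_i·P.
Setting this equal to 16.8 atm^2 and taking the physical root (0 < X < 1) gives X = 0.731.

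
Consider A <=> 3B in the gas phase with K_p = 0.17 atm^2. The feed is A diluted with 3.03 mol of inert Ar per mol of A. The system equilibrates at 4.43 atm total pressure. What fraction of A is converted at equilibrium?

X = 0.172

Basis: 1 mol A initially; let X = conversion of A. Extent ξ = X.
Moles: n_A = 1 − X; n_B = 3X; n_I = 3.03 (inert).
Total moles n_T = 4.03 + 2X.
y_i = n_i/n_T, p_i = y_i·P. K_p = p_B^3 / (p_A).
Substituting and setting equal to 0.17 atm^2 gives a polynomial in X; the root in (0,1) is X = 0.172.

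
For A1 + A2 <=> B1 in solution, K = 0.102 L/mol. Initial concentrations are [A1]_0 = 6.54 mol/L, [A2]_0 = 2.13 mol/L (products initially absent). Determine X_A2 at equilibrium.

Let X = conversion of A2; extent ξ = 2.13·X mol/L.
Concentrations: [A1] = 6.54 − 2.13X; [A2] = 2.13 − 2.13X; [B1] = 2.13X.
K = [B1] / ([A1] [A2]).
Equating to 0.102 L/mol: the physical root is X = 0.370.

X = 0.370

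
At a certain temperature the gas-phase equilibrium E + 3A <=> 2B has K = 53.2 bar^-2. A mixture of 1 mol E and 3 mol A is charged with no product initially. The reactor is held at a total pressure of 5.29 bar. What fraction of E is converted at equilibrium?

X = 0.860

Basis: 1 mol E initially; let X = conversion of E. Extent ξ = X.
Species balance: n_E = 1 − X; n_A = 3 − 3X; n_B = 2X.
Total moles n_T = 4 − 2X.
With p_i = (n_i/n_T)P, K = p_B^2 / (p_E p_A^3).
Setting this equal to 53.2 bar^-2 and taking the physical root (0 < X < 1) gives X = 0.860.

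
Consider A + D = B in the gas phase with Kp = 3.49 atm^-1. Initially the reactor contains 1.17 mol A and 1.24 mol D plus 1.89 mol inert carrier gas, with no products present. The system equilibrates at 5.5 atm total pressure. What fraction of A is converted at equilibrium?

X = 0.699

Take 1.17 mol A as basis and let X be its fractional conversion, so ξ = 1.17X.
Mole table: n_A = 1.17 − 1.17X; n_D = 1.24 − 1.17X; n_B = 1.17X; n_I = 1.89 (inert).
n_T = Σnᵢ = 4.3 − 1.17X.
With p_i = (n_i/n_T)P, Kp = p_B / (p_A p_D).
Equating to 3.49 atm^-1 and solving on 0 < X < 1: X = 0.699.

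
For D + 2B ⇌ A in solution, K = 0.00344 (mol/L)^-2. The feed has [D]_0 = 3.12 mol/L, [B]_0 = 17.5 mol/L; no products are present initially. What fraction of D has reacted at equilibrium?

Let X = conversion of D; extent ξ = 3.12·X mol/L.
Concentrations: [D] = 3.12 − 3.12X; [B] = 17.5 − 6.24X; [A] = 3.12X.
K = [A] / ([D] [B]^2).
Solving K = 0.00344 for X ∈ (0,1): X = 0.430.

X = 0.430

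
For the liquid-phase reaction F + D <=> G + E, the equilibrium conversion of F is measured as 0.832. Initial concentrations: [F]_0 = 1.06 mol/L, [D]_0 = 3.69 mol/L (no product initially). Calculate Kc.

Let X = conversion of F.
Concentrations: [F] = 1.06 − 1.06X; [D] = 3.69 − 1.06X; [G] = 1.06X; [E] = 1.06X.
At X = 0.832: [F] = 0.178, [D] = 2.81, [G] = 0.882, [E] = 0.882.
Kc = [G] [E] / ([F] [D]) = 1.56.

Kc = 1.56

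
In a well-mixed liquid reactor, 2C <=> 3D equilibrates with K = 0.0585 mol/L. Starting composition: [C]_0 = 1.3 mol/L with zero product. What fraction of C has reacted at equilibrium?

Let X = conversion of C; extent ξ = 1.3X/2 mol/L.
Concentrations: [C] = 1.3 − 1.3X; [D] = 1.95X.
K = [D]^3 / ([C]^2).
This equals 0.0585 at X = 0.204 (the root in 0 < X < 1).

X = 0.204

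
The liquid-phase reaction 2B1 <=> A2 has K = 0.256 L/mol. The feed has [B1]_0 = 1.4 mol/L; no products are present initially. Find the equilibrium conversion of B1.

Let X = conversion of B1; extent ξ = 1.4X/2 mol/L.
Concentrations: [B1] = 1.4 − 1.4X; [A2] = 0.7X.
K = [A2] / ([B1]^2).
Setting equal to 0.256 and solving for X on (0,1) gives X = 0.326.

X = 0.326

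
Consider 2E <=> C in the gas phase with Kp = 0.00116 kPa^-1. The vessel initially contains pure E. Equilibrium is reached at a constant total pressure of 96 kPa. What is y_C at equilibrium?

y_C = 0.092

Take 1 mol E as basis and let X be its fractional conversion, so ξ = 0.5X.
Mole table: n_E = 1 − X; n_C = 0.5X.
Total moles n_T = 1 − 0.5X.
Mole fractions y_i = n_i/n_T; Kp = p_C / (p_E^2) with p_i = y_i·P.
Substituting and setting equal to 0.00116 kPa^-1 gives a polynomial in X; the root in (0,1) is X = 0.168.
Then n_C = 0.0841, n_T = 0.916, so y_C = 0.092.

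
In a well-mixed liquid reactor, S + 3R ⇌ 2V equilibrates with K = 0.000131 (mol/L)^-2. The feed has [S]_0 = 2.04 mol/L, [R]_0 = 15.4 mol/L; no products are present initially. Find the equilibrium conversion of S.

Let X = conversion of S; extent ξ = 2.04·X mol/L.
Concentrations: [S] = 2.04 − 2.04X; [R] = 15.4 − 6.12X; [V] = 4.08X.
K = [V]^2 / ([S] [R]^3).
This equals 0.000131 at X = 0.193 (the root in 0 < X < 1).

X = 0.193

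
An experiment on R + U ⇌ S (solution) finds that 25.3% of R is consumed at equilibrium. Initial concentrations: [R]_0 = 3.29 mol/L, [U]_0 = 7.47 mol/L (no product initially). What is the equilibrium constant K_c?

Let X = conversion of R.
Concentrations: [R] = 3.29 − 3.29X; [U] = 7.47 − 3.29X; [S] = 3.29X.
At X = 0.253: [R] = 2.46, [U] = 6.64, [S] = 0.832.
K_c = [S] / ([R] [U]) = 0.051 L/mol.

K_c = 0.051 L/mol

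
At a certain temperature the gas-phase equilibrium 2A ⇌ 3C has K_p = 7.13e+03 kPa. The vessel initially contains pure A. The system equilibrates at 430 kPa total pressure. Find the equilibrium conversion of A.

Basis: 1 mol A initially; let X = conversion of A. Extent ξ = 0.5X.
Moles: n_A = 1 − X; n_C = 1.5X.
Summing: n_T = 1 + 0.5X.
Mole fractions y_i = n_i/n_T; K_p = p_C^3 / (p_A^2) with p_i = y_i·P.
Setting this equal to 7.13e+03 kPa and taking the physical root (0 < X < 1) gives X = 0.750.

X = 0.750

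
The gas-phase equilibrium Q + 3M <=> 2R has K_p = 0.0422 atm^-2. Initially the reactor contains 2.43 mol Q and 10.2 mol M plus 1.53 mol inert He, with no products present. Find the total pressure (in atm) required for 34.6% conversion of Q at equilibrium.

P = 3.81 atm

Take 2.43 mol Q as basis and let X be its fractional conversion, so ξ = 2.43X.
Mole table: n_Q = 2.43 − 2.43X; n_M = 10.2 − 7.29X; n_R = 4.86X; n_I = 1.53 (inert).
Summing: n_T = 14.2 − 4.86X.
K_p = p_R^2 / (p_Q p_M^3) with p_i = (n_i/n_T)·P.
At X = 0.346: the mole-fraction product g(X) = Π y_i^ν_i = 0.6122. Since K_p = g(X)·P^{-2}, P = (g/K_p)^(1/2) = (0.6122/0.0422)^(1/2) = 3.81 atm.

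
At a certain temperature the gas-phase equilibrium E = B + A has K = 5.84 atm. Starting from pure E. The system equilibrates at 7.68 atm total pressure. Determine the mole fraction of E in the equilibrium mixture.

y_E = 0.207

Basis: 1 mol E initially; let X = conversion of E. Extent ξ = X.
Species balance: n_E = 1 − X; n_B = X; n_A = X.
Summing: n_T = 1 + X.
Mole fractions y_i = n_i/n_T; K = p_B p_A / (p_E) with p_i = y_i·P.
Setting this equal to 5.84 atm and taking the physical root (0 < X < 1) gives X = 0.657.
Then n_E = 0.343, n_T = 1.66, so y_E = 0.207.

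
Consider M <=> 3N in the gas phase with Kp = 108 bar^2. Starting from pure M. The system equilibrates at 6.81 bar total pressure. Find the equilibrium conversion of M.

Take 1 mol M as basis and let X be its fractional conversion, so ξ = X.
At extent ξ: n_M = 1 − X; n_N = 3X.
Total moles n_T = 1 + 2X.
y_i = n_i/n_T, p_i = y_i·P. Kp = p_N^3 / (p_M).
Equating to 108 bar^2 and solving on 0 < X < 1: X = 0.555.

X = 0.555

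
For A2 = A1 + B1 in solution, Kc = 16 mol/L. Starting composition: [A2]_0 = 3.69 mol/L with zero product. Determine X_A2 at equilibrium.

Let X = conversion of A2; extent ξ = 3.69·X mol/L.
Concentrations: [A2] = 3.69 − 3.69X; [A1] = 3.69X; [B1] = 3.69X.
Kc = [A1] [B1] / ([A2]).
Equating to 16 mol/L: the physical root is X = 0.838.

X = 0.838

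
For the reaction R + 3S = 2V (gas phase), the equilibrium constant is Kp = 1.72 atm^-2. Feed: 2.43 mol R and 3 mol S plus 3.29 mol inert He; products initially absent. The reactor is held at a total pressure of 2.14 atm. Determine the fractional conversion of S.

Let X = conversion of S (basis 3 mol S); extent of reaction ξ = X.
At extent ξ: n_R = 2.43 − X; n_S = 3 − 3X; n_V = 2X; n_I = 3.29 (inert).
n_T = Σnᵢ = 8.72 − 2X.
With p_i = (n_i/n_T)P, Kp = p_V^2 / (p_R p_S^3).
Substituting and setting equal to 1.72 atm^-2 gives a polynomial in X; the root in (0,1) is X = 0.485.

X = 0.485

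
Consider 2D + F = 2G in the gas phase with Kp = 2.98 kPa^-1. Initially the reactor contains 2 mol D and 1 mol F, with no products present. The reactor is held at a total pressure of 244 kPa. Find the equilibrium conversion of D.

Basis: 2 mol D initially; let X = conversion of D. Extent ξ = X.
At extent ξ: n_D = 2 − 2X; n_F = 1 − X; n_G = 2X.
n_T = Σnᵢ = 3 − X.
y_i = n_i/n_T, p_i = y_i·P. Kp = p_G^2 / (p_D^2 p_F).
Equating to 2.98 kPa^-1 and solving on 0 < X < 1: X = 0.870.

X = 0.870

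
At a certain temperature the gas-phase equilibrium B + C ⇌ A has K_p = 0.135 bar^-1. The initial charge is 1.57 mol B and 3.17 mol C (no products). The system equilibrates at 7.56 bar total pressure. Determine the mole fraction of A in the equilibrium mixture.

y_A = 0.147

Take 1.57 mol B as basis and let X be its fractional conversion, so ξ = 1.57X.
Mole table: n_B = 1.57 − 1.57X; n_C = 3.17 − 1.57X; n_A = 1.57X.
n_T = Σnᵢ = 4.74 − 1.57X.
y_i = n_i/n_T, p_i = y_i·P. K_p = p_A / (p_B p_C).
This yields a degree-2 equation in X; solving on (0,1), X = 0.388.
Then n_A = 0.608, n_T = 4.13, so y_A = 0.147.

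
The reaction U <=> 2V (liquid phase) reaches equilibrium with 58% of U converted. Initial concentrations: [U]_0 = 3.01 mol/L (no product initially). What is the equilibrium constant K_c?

K_c = 9.64 mol/L

Let X = conversion of U.
Concentrations: [U] = 3.01 − 3.01X; [V] = 6.02X.
At X = 0.58: [U] = 1.26, [V] = 3.49.
K_c = [V]^2 / ([U]) = 9.64 mol/L.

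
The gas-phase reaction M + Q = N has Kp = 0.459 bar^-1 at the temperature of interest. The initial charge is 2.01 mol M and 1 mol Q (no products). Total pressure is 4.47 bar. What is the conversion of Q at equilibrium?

Take 1 mol Q as basis and let X be its fractional conversion, so ξ = X.
Mole table: n_M = 2.01 − X; n_Q = 1 − X; n_N = X.
n_T = Σnᵢ = 3.01 − X.
Mole fractions y_i = n_i/n_T; Kp = p_N / (p_M p_Q) with p_i = y_i·P.
This yields a degree-2 equation in X; solving on (0,1), X = 0.549.

X = 0.549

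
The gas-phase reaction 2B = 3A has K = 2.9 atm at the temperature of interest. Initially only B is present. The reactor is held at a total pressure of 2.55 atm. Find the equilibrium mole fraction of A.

Let X = conversion of B (basis 1 mol B); extent of reaction ξ = 0.5X.
Moles: n_B = 1 − X; n_A = 1.5X.
n_T = Σnᵢ = 1 + 0.5X.
Mole fractions y_i = n_i/n_T; K = p_A^3 / (p_B^2) with p_i = y_i·P.
This yields a degree-3 equation in X; solving on (0,1), X = 0.482.
Then n_A = 0.723, n_T = 1.24, so y_A = 0.583.

y_A = 0.583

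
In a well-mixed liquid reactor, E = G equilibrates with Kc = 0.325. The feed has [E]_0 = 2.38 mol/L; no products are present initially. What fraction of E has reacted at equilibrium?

Let X = conversion of E; extent ξ = 2.38·X mol/L.
Concentrations: [E] = 2.38 − 2.38X; [G] = 2.38X.
Kc = [G] / ([E]).
This equals 0.325 at X = 0.245 (the root in 0 < X < 1).

X = 0.245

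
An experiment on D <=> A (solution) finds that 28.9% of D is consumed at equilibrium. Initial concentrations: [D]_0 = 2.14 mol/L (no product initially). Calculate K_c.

Let X = conversion of D.
Concentrations: [D] = 2.14 − 2.14X; [A] = 2.14X.
At X = 0.289: [D] = 1.52, [A] = 0.618.
K_c = [A] / ([D]) = 0.406.

K_c = 0.406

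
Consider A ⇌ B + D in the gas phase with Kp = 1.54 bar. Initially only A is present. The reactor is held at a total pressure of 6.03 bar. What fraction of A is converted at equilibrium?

X = 0.451

Basis: 1 mol A initially; let X = conversion of A. Extent ξ = X.
At extent ξ: n_A = 1 − X; n_B = X; n_D = X.
n_T = Σnᵢ = 1 + X.
Mole fractions y_i = n_i/n_T; Kp = p_B p_D / (p_A) with p_i = y_i·P.
Equating to 1.54 bar and solving on 0 < X < 1: X = 0.451.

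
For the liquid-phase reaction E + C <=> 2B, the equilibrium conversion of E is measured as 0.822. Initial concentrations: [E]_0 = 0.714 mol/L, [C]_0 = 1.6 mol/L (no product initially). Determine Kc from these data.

Let X = conversion of E.
Concentrations: [E] = 0.714 − 0.714X; [C] = 1.6 − 0.714X; [B] = 1.43X.
At X = 0.822: [E] = 0.127, [C] = 1.01, [B] = 1.17.
Kc = [B]^2 / ([E] [C]) = 10.7.

Kc = 10.7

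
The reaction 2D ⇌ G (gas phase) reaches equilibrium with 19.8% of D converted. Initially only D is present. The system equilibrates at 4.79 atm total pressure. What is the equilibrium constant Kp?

Kp = 0.029 atm^-1

Let X = conversion of D (basis 1 mol D); extent of reaction ξ = 0.5X.
Mole table: n_D = 1 − X; n_G = 0.5X.
Summing: n_T = 1 − 0.5X.
At X = 0.198: n_D = 0.802, n_G = 0.099, n_T = 0.901.
p_i = (n_i/n_T)·P. Kp = p_G / (p_D^2) = 0.029 atm^-1.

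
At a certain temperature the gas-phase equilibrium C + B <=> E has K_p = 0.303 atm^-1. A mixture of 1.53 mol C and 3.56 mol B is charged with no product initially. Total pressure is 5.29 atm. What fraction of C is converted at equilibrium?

Take 1.53 mol C as basis and let X be its fractional conversion, so ξ = 1.53X.
Species balance: n_C = 1.53 − 1.53X; n_B = 3.56 − 1.53X; n_E = 1.53X.
Summing: n_T = 5.09 − 1.53X.
Mole fractions y_i = n_i/n_T; K_p = p_E / (p_C p_B) with p_i = y_i·P.
Setting this equal to 0.303 atm^-1 and taking the physical root (0 < X < 1) gives X = 0.508.

X = 0.508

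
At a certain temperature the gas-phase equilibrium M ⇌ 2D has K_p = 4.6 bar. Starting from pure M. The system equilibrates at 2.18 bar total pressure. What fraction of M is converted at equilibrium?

X = 0.588

Let X = conversion of M (basis 1 mol M); extent of reaction ξ = X.
At extent ξ: n_M = 1 − X; n_D = 2X.
n_T = Σnᵢ = 1 + X.
y_i = n_i/n_T, p_i = y_i·P. K_p = p_D^2 / (p_M).
This yields a degree-2 equation in X; solving on (0,1), X = 0.588.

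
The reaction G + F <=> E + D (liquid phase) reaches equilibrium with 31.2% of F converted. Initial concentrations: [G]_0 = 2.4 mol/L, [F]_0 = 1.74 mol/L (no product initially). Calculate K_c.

K_c = 0.133

Let X = conversion of F.
Concentrations: [G] = 2.4 − 1.74X; [F] = 1.74 − 1.74X; [E] = 1.74X; [D] = 1.74X.
At X = 0.312: [G] = 1.86, [F] = 1.2, [E] = 0.543, [D] = 0.543.
K_c = [E] [D] / ([G] [F]) = 0.133.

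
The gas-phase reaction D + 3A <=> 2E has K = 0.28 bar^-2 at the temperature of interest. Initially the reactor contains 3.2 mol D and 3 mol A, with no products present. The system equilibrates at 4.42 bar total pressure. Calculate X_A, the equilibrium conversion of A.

X = 0.563

Take 3 mol A as basis and let X be its fractional conversion, so ξ = X.
At extent ξ: n_D = 3.2 − X; n_A = 3 − 3X; n_E = 2X.
n_T = Σnᵢ = 6.2 − 2X.
With p_i = (n_i/n_T)P, K = p_E^2 / (p_D p_A^3).
This yields a degree-4 equation in X; solving on (0,1), X = 0.563.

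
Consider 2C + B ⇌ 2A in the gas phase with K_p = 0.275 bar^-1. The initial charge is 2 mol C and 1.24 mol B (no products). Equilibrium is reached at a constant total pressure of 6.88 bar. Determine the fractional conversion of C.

X = 0.425

Take 2 mol C as basis and let X be its fractional conversion, so ξ = X.
Mole table: n_C = 2 − 2X; n_B = 1.24 − X; n_A = 2X.
Summing: n_T = 3.24 − X.
Mole fractions y_i = n_i/n_T; K_p = p_A^2 / (p_C^2 p_B) with p_i = y_i·P.
Substituting and setting equal to 0.275 bar^-1 gives a polynomial in X; the root in (0,1) is X = 0.425.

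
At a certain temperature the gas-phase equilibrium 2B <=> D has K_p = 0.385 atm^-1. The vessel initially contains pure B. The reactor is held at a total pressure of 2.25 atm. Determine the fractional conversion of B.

Let X = conversion of B (basis 1 mol B); extent of reaction ξ = 0.5X.
Moles: n_B = 1 − X; n_D = 0.5X.
Total moles n_T = 1 − 0.5X.
Mole fractions y_i = n_i/n_T; K_p = p_D / (p_B^2) with p_i = y_i·P.
Substituting and setting equal to 0.385 atm^-1 gives a polynomial in X; the root in (0,1) is X = 0.527.

X = 0.527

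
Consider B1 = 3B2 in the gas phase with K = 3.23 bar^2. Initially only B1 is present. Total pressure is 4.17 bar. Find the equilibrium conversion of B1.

X = 0.224

Let X = conversion of B1 (basis 1 mol B1); extent of reaction ξ = X.
At extent ξ: n_B1 = 1 − X; n_B2 = 3X.
Total moles n_T = 1 + 2X.
With p_i = (n_i/n_T)P, K = p_B2^3 / (p_B1).
Substituting and setting equal to 3.23 bar^2 gives a polynomial in X; the root in (0,1) is X = 0.224.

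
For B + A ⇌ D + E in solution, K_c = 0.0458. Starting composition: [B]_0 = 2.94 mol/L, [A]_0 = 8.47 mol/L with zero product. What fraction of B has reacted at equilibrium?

X = 0.290

Let X = conversion of B; extent ξ = 2.94·X mol/L.
Concentrations: [B] = 2.94 − 2.94X; [A] = 8.47 − 2.94X; [D] = 2.94X; [E] = 2.94X.
K_c = [D] [E] / ([B] [A]).
This equals 0.0458 at X = 0.290 (the root in 0 < X < 1).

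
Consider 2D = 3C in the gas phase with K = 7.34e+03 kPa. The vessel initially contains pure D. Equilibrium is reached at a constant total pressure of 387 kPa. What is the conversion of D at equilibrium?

X = 0.761

Let X = conversion of D (basis 1 mol D); extent of reaction ξ = 0.5X.
Species balance: n_D = 1 − X; n_C = 1.5X.
n_T = Σnᵢ = 1 + 0.5X.
y_i = n_i/n_T, p_i = y_i·P. K = p_C^3 / (p_D^2).
This yields a degree-3 equation in X; solving on (0,1), X = 0.761.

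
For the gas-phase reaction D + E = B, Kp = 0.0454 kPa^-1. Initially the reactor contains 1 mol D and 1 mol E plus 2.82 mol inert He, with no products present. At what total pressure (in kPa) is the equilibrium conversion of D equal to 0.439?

Take 1 mol D as basis and let X be its fractional conversion, so ξ = X.
At extent ξ: n_D = 1 − X; n_E = 1 − X; n_B = X; n_I = 2.82 (inert).
Total moles n_T = 4.82 − X.
Kp = p_B / (p_D p_E) with p_i = (n_i/n_T)·P.
At X = 0.439: the mole-fraction product g(X) = Π y_i^ν_i = 6.111. Since Kp = g(X)·P^{-1}, P = (g/Kp)^(1/1) = (6.111/0.0454)^(1/1) = 135 kPa.

P = 135 kPa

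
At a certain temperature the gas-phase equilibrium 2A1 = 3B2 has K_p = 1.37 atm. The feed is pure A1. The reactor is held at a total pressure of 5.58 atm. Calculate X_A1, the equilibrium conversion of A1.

X = 0.335

Basis: 1 mol A1 initially; let X = conversion of A1. Extent ξ = 0.5X.
Moles: n_A1 = 1 − X; n_B2 = 1.5X.
Summing: n_T = 1 + 0.5X.
With p_i = (n_i/n_T)P, K_p = p_B2^3 / (p_A1^2).
Setting this equal to 1.37 atm and taking the physical root (0 < X < 1) gives X = 0.335.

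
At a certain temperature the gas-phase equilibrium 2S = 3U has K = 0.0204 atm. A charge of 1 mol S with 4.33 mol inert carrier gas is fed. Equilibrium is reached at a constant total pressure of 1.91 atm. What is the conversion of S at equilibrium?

Take 1 mol S as basis and let X be its fractional conversion, so ξ = 0.5X.
Mole table: n_S = 1 − X; n_U = 1.5X; n_I = 4.33 (inert).
Total moles n_T = 5.33 + 0.5X.
y_i = n_i/n_T, p_i = y_i·P. K = p_U^3 / (p_S^2).
This yields a degree-3 equation in X; solving on (0,1), X = 0.219.

X = 0.219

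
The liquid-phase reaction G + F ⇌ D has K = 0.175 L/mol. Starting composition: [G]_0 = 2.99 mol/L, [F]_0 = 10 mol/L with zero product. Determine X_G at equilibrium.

X = 0.590

Let X = conversion of G; extent ξ = 2.99·X mol/L.
Concentrations: [G] = 2.99 − 2.99X; [F] = 10 − 2.99X; [D] = 2.99X.
K = [D] / ([G] [F]).
This equals 0.175 at X = 0.590 (the root in 0 < X < 1).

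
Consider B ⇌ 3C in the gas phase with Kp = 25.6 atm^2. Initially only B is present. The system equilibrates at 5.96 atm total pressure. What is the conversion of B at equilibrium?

Take 1 mol B as basis and let X be its fractional conversion, so ξ = X.
At extent ξ: n_B = 1 − X; n_C = 3X.
Total moles n_T = 1 + 2X.
With p_i = (n_i/n_T)P, Kp = p_C^3 / (p_B).
Setting this equal to 25.6 atm^2 and taking the physical root (0 < X < 1) gives X = 0.371.

X = 0.371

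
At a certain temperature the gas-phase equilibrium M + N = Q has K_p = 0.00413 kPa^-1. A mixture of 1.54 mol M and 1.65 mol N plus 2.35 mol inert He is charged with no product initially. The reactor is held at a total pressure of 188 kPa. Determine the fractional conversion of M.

X = 0.170

Let X = conversion of M (basis 1.54 mol M); extent of reaction ξ = 1.54X.
Mole table: n_M = 1.54 − 1.54X; n_N = 1.65 − 1.54X; n_Q = 1.54X; n_I = 2.35 (inert).
Total moles n_T = 5.54 − 1.54X.
With p_i = (n_i/n_T)P, K_p = p_Q / (p_M p_N).
This yields a degree-2 equation in X; solving on (0,1), X = 0.170.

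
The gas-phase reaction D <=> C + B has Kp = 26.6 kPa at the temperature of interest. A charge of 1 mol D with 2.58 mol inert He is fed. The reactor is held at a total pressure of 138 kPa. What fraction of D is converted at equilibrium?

X = 0.580

Take 1 mol D as basis and let X be its fractional conversion, so ξ = X.
Species balance: n_D = 1 − X; n_C = X; n_B = X; n_I = 2.58 (inert).
Summing: n_T = 3.58 + X.
With p_i = (n_i/n_T)P, Kp = p_C p_B / (p_D).
This yields a degree-2 equation in X; solving on (0,1), X = 0.580.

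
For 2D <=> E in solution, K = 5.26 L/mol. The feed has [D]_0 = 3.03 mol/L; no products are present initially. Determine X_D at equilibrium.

Let X = conversion of D; extent ξ = 3.03X/2 mol/L.
Concentrations: [D] = 3.03 − 3.03X; [E] = 1.51X.
K = [E] / ([D]^2).
Setting equal to 5.26 and solving for X on (0,1) gives X = 0.838.

X = 0.838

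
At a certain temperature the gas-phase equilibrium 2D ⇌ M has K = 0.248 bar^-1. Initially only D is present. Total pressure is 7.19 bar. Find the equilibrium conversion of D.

Basis: 1 mol D initially; let X = conversion of D. Extent ξ = 0.5X.
At extent ξ: n_D = 1 − X; n_M = 0.5X.
Total moles n_T = 1 − 0.5X.
With p_i = (n_i/n_T)P, K = p_M / (p_D^2).
This yields a degree-2 equation in X; solving on (0,1), X = 0.649.

X = 0.649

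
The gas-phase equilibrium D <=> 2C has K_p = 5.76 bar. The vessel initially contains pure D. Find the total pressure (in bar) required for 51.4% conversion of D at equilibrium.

P = 4.01 bar

Basis: 1 mol D initially; let X = conversion of D. Extent ξ = X.
Species balance: n_D = 1 − X; n_C = 2X.
Total moles n_T = 1 + X.
K_p = p_C^2 / (p_D) with p_i = (n_i/n_T)·P.
At X = 0.514: the mole-fraction product g(X) = Π y_i^ν_i = 1.436. Since K_p = g(X)·P^{1}, P = (K_p/g)^(1/1) = (5.76/1.436)^(1/1) = 4.01 bar.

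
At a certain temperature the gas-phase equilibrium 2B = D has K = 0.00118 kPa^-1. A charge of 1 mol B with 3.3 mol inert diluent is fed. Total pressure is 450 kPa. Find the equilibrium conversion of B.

X = 0.173

Let X = conversion of B (basis 1 mol B); extent of reaction ξ = 0.5X.
At extent ξ: n_B = 1 − X; n_D = 0.5X; n_I = 3.3 (inert).
Summing: n_T = 4.3 − 0.5X.
With p_i = (n_i/n_T)P, K = p_D / (p_B^2).
This yields a degree-2 equation in X; solving on (0,1), X = 0.173.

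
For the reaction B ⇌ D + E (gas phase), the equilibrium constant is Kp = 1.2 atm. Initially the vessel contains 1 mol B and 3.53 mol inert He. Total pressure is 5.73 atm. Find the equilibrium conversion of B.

X = 0.631

Let X = conversion of B (basis 1 mol B); extent of reaction ξ = X.
Species balance: n_B = 1 − X; n_D = X; n_E = X; n_I = 3.53 (inert).
n_T = Σnᵢ = 4.53 + X.
With p_i = (n_i/n_T)P, Kp = p_D p_E / (p_B).
Setting this equal to 1.2 atm and taking the physical root (0 < X < 1) gives X = 0.631.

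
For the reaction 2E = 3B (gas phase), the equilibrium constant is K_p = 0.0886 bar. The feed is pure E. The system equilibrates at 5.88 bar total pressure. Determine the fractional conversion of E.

X = 0.151

Take 1 mol E as basis and let X be its fractional conversion, so ξ = 0.5X.
Species balance: n_E = 1 − X; n_B = 1.5X.
Summing: n_T = 1 + 0.5X.
y_i = n_i/n_T, p_i = y_i·P. K_p = p_B^3 / (p_E^2).
Equating to 0.0886 bar and solving on 0 < X < 1: X = 0.151.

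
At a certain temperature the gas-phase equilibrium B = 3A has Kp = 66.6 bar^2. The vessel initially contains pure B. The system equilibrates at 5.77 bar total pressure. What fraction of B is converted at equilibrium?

X = 0.529

Let X = conversion of B (basis 1 mol B); extent of reaction ξ = X.
Species balance: n_B = 1 − X; n_A = 3X.
n_T = Σnᵢ = 1 + 2X.
y_i = n_i/n_T, p_i = y_i·P. Kp = p_A^3 / (p_B).
Setting this equal to 66.6 bar^2 and taking the physical root (0 < X < 1) gives X = 0.529.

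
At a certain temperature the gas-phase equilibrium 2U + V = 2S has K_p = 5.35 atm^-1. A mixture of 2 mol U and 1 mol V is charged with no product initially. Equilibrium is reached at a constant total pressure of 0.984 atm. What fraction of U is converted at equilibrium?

Basis: 2 mol U initially; let X = conversion of U. Extent ξ = X.
Mole table: n_U = 2 − 2X; n_V = 1 − X; n_S = 2X.
Summing: n_T = 3 − X.
With p_i = (n_i/n_T)P, K_p = p_S^2 / (p_U^2 p_V).
Substituting and setting equal to 5.35 atm^-1 gives a polynomial in X; the root in (0,1) is X = 0.505.

X = 0.505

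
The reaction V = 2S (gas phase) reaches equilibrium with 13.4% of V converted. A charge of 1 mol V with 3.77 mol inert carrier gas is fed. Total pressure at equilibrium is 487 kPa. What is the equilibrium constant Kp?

Take 1 mol V as basis and let X be its fractional conversion, so ξ = X.
At extent ξ: n_V = 1 − X; n_S = 2X; n_I = 3.77 (inert).
Summing: n_T = 4.77 + X.
At X = 0.134: n_V = 0.866, n_S = 0.268, n_T = 4.9.
p_i = (n_i/n_T)·P. Kp = p_S^2 / (p_V) = 8.24 kPa.

Kp = 8.24 kPa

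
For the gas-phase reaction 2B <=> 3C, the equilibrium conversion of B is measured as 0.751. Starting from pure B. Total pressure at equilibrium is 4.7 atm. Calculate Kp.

Take 1 mol B as basis and let X be its fractional conversion, so ξ = 0.5X.
Moles: n_B = 1 − X; n_C = 1.5X.
n_T = Σnᵢ = 1 + 0.5X.
At X = 0.751: n_B = 0.249, n_C = 1.13, n_T = 1.38.
p_i = (n_i/n_T)·P. Kp = p_C^3 / (p_B^2) = 78.8 atm.

Kp = 78.8 atm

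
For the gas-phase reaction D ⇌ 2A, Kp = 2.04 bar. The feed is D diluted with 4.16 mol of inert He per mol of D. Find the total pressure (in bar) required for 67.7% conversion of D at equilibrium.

P = 2.1 bar

Take 1 mol D as basis and let X be its fractional conversion, so ξ = X.
Mole table: n_D = 1 − X; n_A = 2X; n_I = 4.16 (inert).
Total moles n_T = 5.16 + X.
Kp = p_A^2 / (p_D) with p_i = (n_i/n_T)·P.
At X = 0.677: the mole-fraction product g(X) = Π y_i^ν_i = 0.9724. Since Kp = g(X)·P^{1}, P = (Kp/g)^(1/1) = (2.04/0.9724)^(1/1) = 2.1 bar.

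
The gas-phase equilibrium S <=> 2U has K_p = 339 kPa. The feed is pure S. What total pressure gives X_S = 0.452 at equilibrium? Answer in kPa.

Take 1 mol S as basis and let X be its fractional conversion, so ξ = X.
Moles: n_S = 1 − X; n_U = 2X.
Total moles n_T = 1 + X.
K_p = p_U^2 / (p_S) with p_i = (n_i/n_T)·P.
At X = 0.452: the mole-fraction product g(X) = Π y_i^ν_i = 1.027. Since K_p = g(X)·P^{1}, P = (K_p/g)^(1/1) = (339/1.027)^(1/1) = 330 kPa.

P = 330 kPa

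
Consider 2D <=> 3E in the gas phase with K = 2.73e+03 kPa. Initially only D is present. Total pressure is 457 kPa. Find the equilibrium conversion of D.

X = 0.655

Take 1 mol D as basis and let X be its fractional conversion, so ξ = 0.5X.
Mole table: n_D = 1 − X; n_E = 1.5X.
Total moles n_T = 1 + 0.5X.
y_i = n_i/n_T, p_i = y_i·P. K = p_E^3 / (p_D^2).
This yields a degree-3 equation in X; solving on (0,1), X = 0.655.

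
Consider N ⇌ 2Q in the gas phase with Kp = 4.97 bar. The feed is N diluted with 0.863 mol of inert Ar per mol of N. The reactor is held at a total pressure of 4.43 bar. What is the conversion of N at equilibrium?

Basis: 1 mol N initially; let X = conversion of N. Extent ξ = X.
Moles: n_N = 1 − X; n_Q = 2X; n_I = 0.863 (inert).
Total moles n_T = 1.86 + X.
y_i = n_i/n_T, p_i = y_i·P. Kp = p_Q^2 / (p_N).
Setting this equal to 4.97 bar and taking the physical root (0 < X < 1) gives X = 0.551.

X = 0.551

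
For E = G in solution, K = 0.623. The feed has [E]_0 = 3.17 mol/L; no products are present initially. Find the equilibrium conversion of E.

Let X = conversion of E; extent ξ = 3.17·X mol/L.
Concentrations: [E] = 3.17 − 3.17X; [G] = 3.17X.
K = [G] / ([E]).
Equating to 0.623: the physical root is X = 0.384.

X = 0.384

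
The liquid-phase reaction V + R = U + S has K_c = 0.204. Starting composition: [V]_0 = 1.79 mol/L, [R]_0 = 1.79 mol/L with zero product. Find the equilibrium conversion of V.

X = 0.311

Let X = conversion of V; extent ξ = 1.79·X mol/L.
Concentrations: [V] = 1.79 − 1.79X; [R] = 1.79 − 1.79X; [U] = 1.79X; [S] = 1.79X.
K_c = [U] [S] / ([V] [R]).
This equals 0.204 at X = 0.311 (the root in 0 < X < 1).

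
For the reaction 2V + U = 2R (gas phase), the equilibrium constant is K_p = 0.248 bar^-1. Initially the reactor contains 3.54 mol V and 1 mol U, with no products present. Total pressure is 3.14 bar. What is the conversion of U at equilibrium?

Take 1 mol U as basis and let X be its fractional conversion, so ξ = X.
Mole table: n_V = 3.54 − 2X; n_U = 1 − X; n_R = 2X.
n_T = Σnᵢ = 4.54 − X.
With p_i = (n_i/n_T)P, K_p = p_R^2 / (p_V^2 p_U).
Substituting and setting equal to 0.248 bar^-1 gives a polynomial in X; the root in (0,1) is X = 0.436.

X = 0.436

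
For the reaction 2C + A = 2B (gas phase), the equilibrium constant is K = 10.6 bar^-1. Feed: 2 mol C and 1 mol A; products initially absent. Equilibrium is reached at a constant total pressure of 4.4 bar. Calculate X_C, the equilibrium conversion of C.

X = 0.709

Basis: 2 mol C initially; let X = conversion of C. Extent ξ = X.
Species balance: n_C = 2 − 2X; n_A = 1 − X; n_B = 2X.
n_T = Σnᵢ = 3 − X.
With p_i = (n_i/n_T)P, K = p_B^2 / (p_C^2 p_A).
Substituting and setting equal to 10.6 bar^-1 gives a polynomial in X; the root in (0,1) is X = 0.709.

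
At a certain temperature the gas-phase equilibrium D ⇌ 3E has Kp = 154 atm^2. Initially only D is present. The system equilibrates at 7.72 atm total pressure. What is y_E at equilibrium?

y_E = 0.801

Let X = conversion of D (basis 1 mol D); extent of reaction ξ = X.
Species balance: n_D = 1 − X; n_E = 3X.
Total moles n_T = 1 + 2X.
Mole fractions y_i = n_i/n_T; Kp = p_E^3 / (p_D) with p_i = y_i·P.
Equating to 154 atm^2 and solving on 0 < X < 1: X = 0.573.
Then n_E = 1.72, n_T = 2.15, so y_E = 0.801.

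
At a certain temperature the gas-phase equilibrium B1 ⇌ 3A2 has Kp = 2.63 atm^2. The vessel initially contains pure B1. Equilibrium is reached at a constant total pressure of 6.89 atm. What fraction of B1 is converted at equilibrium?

X = 0.143

Let X = conversion of B1 (basis 1 mol B1); extent of reaction ξ = X.
Species balance: n_B1 = 1 − X; n_A2 = 3X.
Total moles n_T = 1 + 2X.
y_i = n_i/n_T, p_i = y_i·P. Kp = p_A2^3 / (p_B1).
Substituting and setting equal to 2.63 atm^2 gives a polynomial in X; the root in (0,1) is X = 0.143.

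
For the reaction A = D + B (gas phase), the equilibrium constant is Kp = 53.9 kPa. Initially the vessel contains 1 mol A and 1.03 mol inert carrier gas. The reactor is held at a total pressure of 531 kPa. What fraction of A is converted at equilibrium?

Take 1 mol A as basis and let X be its fractional conversion, so ξ = X.
Mole table: n_A = 1 − X; n_D = X; n_B = X; n_I = 1.03 (inert).
Summing: n_T = 2.03 + X.
Mole fractions y_i = n_i/n_T; Kp = p_D p_B / (p_A) with p_i = y_i·P.
Equating to 53.9 kPa and solving on 0 < X < 1: X = 0.388.

X = 0.388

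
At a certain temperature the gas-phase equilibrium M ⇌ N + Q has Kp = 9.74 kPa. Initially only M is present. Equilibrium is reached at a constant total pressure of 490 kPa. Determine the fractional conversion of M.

Let X = conversion of M (basis 1 mol M); extent of reaction ξ = X.
Species balance: n_M = 1 − X; n_N = X; n_Q = X.
Total moles n_T = 1 + X.
y_i = n_i/n_T, p_i = y_i·P. Kp = p_N p_Q / (p_M).
Substituting and setting equal to 9.74 kPa gives a polynomial in X; the root in (0,1) is X = 0.140.

X = 0.140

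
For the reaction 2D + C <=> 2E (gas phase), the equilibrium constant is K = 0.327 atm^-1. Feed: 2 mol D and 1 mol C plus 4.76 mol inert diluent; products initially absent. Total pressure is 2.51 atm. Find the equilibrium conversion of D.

Let X = conversion of D (basis 2 mol D); extent of reaction ξ = X.
Species balance: n_D = 2 − 2X; n_C = 1 − X; n_E = 2X; n_I = 4.76 (inert).
Total moles n_T = 7.76 − X.
Mole fractions y_i = n_i/n_T; K = p_E^2 / (p_D^2 p_C) with p_i = y_i·P.
Equating to 0.327 atm^-1 and solving on 0 < X < 1: X = 0.225.

X = 0.225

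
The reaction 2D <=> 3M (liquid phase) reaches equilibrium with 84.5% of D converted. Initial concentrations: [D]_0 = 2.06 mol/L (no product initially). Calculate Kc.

Let X = conversion of D.
Concentrations: [D] = 2.06 − 2.06X; [M] = 3.09X.
At X = 0.845: [D] = 0.319, [M] = 2.61.
Kc = [M]^3 / ([D]^2) = 175 mol/L.

Kc = 175 mol/L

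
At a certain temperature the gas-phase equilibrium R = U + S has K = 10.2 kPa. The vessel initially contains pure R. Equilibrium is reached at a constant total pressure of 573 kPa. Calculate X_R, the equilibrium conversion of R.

X = 0.132

Take 1 mol R as basis and let X be its fractional conversion, so ξ = X.
Mole table: n_R = 1 − X; n_U = X; n_S = X.
Summing: n_T = 1 + X.
With p_i = (n_i/n_T)P, K = p_U p_S / (p_R).
Substituting and setting equal to 10.2 kPa gives a polynomial in X; the root in (0,1) is X = 0.132.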